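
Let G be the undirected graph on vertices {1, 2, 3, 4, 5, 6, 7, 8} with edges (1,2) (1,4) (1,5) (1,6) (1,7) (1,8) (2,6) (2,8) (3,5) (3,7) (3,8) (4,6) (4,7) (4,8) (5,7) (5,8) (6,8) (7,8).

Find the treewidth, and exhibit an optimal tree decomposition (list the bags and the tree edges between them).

Every bag has size at most 4, so the width is 4 − 1 = 3 and tw(G) ≤ 3. Conversely, {1, 2, 6, 8} is a clique of size 4, and the vertices of any clique must share a bag in every tree decomposition; so some bag has ≥ 4 vertices and tw(G) ≥ 3. The upper and lower bounds meet at 3, so that is the treewidth.

Treewidth 3.
Bags: B1 = {1, 4, 6, 8}  B2 = {1, 2, 6, 8}  B3 = {1, 4, 7, 8}  B4 = {1, 5, 7, 8}  B5 = {3, 5, 7, 8}
Tree: B1–B2, B1–B3, B3–B4, B4–B5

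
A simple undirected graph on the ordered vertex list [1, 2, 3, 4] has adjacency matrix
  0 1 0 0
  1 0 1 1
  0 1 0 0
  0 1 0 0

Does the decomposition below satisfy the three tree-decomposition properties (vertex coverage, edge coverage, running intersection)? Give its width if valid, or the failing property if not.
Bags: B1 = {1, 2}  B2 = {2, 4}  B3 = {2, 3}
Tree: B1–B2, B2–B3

Checking the three conditions: (i) the bags cover all of {1, 2, 3, 4}; (ii) for each edge, some bag contains both endpoints; (iii) the bags containing any fixed vertex form a subtree. All hold, so the decomposition is valid with width 2 − 1 = 1.

Yes; width 1.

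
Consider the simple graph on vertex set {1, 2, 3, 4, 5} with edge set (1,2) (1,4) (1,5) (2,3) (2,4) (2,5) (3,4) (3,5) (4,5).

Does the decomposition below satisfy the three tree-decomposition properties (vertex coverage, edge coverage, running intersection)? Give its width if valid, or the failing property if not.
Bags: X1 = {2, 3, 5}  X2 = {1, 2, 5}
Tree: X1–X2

A tree decomposition must satisfy three properties: every vertex lies in some bag; for every edge, both endpoints lie together in some bag; and for every vertex, the bags containing it form a connected subtree. Here vertex 4 appears in no bag, so the decomposition is invalid.

No — vertex 4 appears in no bag.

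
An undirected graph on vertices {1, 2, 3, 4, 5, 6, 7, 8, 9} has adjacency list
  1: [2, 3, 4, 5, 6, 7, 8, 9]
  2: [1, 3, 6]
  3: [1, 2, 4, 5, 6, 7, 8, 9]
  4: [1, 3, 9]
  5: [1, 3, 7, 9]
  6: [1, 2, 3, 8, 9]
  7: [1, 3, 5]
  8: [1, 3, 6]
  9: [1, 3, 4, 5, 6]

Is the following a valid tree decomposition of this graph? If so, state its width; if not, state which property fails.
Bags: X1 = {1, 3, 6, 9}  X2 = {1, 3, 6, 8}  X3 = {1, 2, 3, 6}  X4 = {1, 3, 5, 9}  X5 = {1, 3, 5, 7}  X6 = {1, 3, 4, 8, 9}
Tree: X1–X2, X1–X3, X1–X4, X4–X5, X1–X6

No — bags containing vertex 8 are not connected in the tree.

A tree decomposition must satisfy three properties: every vertex lies in some bag; for every edge, both endpoints lie together in some bag; and for every vertex, the bags containing it form a connected subtree. Here bags containing vertex 8 are not connected in the tree, so the decomposition is invalid.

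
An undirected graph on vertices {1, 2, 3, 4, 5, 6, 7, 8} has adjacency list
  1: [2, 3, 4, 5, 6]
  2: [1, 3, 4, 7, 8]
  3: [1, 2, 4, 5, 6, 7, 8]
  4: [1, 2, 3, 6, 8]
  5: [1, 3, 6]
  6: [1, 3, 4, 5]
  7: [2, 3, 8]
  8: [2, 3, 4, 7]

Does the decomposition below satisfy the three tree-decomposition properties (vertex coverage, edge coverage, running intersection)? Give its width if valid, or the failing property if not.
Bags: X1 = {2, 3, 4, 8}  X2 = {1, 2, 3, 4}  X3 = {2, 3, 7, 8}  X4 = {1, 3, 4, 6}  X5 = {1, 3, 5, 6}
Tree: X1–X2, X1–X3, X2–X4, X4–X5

Vertex coverage: the bags together contain {1, 2, 3, 4, 5, 6, 7, 8}, the full vertex set. Edge coverage: each edge of G has both endpoints in at least one bag. Running intersection: for every vertex, the bags containing it form a connected subtree. All three properties hold, so this is a valid tree decomposition of width max|bag| − 1 = 3, and hence tw(G) ≤ 3.

Yes; width 3.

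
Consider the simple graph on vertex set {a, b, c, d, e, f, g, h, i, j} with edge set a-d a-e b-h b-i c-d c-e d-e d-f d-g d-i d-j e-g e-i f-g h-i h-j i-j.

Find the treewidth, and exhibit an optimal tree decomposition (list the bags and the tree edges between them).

Treewidth 2.
One such decomposition:
Bags: B1 = {d, e, i}  B2 = {d, i, j}  B3 = {c, d, e}  B4 = {d, e, g}  B5 = {d, f, g}  B6 = {h, i, j}  B7 = {b, h, i}  B8 = {a, d, e}
Tree: B1–B2, B1–B3, B3–B4, B4–B5, B2–B6, B6–B7, B1–B8

Each bag holds 3 vertices, so the decomposition has width 2, which upper-bounds the treewidth. On the other hand G contains the 3-clique {d, i, j}. A clique must lie in a single bag of any decomposition, so no decomposition can have width below 2. Combining the bounds, tw(G) = 2.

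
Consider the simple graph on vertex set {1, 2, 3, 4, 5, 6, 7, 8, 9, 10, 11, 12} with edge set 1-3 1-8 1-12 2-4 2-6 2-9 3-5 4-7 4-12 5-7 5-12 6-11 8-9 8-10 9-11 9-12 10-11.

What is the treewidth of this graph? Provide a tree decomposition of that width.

The largest bag has 4 vertices, giving width 3; this decomposition certifies tw(G) ≤ 3. For the lower bound: the 4 vertex sets {6,10,11}, {2}, {9}, {1,4,8,12} are disjoint, each induces a connected subgraph, and every pair is joined by at least one edge of G. Contracting each set to a single vertex therefore yields K_{4} as a minor, and since treewidth is minor-monotone, tw(G) ≥ tw(K_{4}) = 3. The upper and lower bounds meet at 3, so that is the treewidth.

Treewidth 3.
One such decomposition:
Bags: B1 = {2, 6, 10, 11}  B2 = {2, 9, 10, 11}  B3 = {2, 8, 9, 10}  B4 = {2, 4, 8, 9}  B5 = {4, 8, 9, 12}  B6 = {1, 4, 8, 12}  B7 = {1, 4, 7, 12}  B8 = {1, 5, 7, 12}  B9 = {1, 3, 5, 7}
Tree: B1–B2, B2–B3, B3–B4, B4–B5, B5–B6, B6–B7, B7–B8, B8–B9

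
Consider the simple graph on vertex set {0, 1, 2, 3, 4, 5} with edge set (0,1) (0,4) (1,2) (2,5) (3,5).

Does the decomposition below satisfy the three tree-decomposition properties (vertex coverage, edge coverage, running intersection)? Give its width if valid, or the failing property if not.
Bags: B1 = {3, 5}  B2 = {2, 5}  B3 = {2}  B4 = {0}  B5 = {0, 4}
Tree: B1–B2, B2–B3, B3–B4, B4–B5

No — vertex 1 appears in no bag.

A tree decomposition must satisfy three properties: every vertex lies in some bag; for every edge, both endpoints lie together in some bag; and for every vertex, the bags containing it form a connected subtree. Here vertex 1 appears in no bag, so the decomposition is invalid.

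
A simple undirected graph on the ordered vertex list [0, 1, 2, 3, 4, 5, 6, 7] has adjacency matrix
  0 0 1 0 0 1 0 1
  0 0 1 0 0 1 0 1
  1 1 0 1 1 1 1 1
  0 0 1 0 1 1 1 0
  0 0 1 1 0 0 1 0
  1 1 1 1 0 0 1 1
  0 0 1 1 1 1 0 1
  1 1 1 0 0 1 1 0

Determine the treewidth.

A width-3 tree decomposition is:
Bags: B1 = {2, 3, 4, 6}  B2 = {2, 3, 5, 6}  B3 = {2, 5, 6, 7}  B4 = {1, 2, 5, 7}  B5 = {0, 2, 5, 7}
Tree: B1–B2, B2–B3, B3–B4, B3–B5
Each bag holds 4 vertices, so the decomposition has width 3, which upper-bounds the treewidth. For the lower bound, the 4 vertices {2, 3, 4, 6} are pairwise adjacent, and any tree decomposition puts a clique entirely inside one bag — forcing width ≥ 3. Therefore the treewidth is 3.

3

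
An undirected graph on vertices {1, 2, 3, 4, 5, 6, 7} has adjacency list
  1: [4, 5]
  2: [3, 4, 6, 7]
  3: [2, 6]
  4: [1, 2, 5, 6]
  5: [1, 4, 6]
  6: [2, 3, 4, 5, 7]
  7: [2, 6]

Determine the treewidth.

A width-2 tree decomposition is:
Bags: B1 = {2, 4, 6}  B2 = {4, 5, 6}  B3 = {2, 3, 6}  B4 = {1, 4, 5}  B5 = {2, 6, 7}
Tree: B1–B2, B1–B3, B2–B4, B3–B5
Every bag has size at most 3, so the width is 3 − 1 = 2 and tw(G) ≤ 2. For the lower bound, the 3 vertices {1, 4, 5} are pairwise adjacent, and any tree decomposition puts a clique entirely inside one bag — forcing width ≥ 2. Hence tw(G) = 2 exactly.

2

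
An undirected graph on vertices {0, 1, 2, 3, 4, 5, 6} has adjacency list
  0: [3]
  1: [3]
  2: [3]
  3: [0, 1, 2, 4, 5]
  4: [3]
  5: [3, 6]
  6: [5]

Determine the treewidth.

A width-1 tree decomposition is:
Bags: B1 = {3, 5}  B2 = {3, 4}  B3 = {0, 3}  B4 = {5, 6}  B5 = {2, 3}  B6 = {1, 3}
Tree: B1–B2, B2–B3, B1–B4, B3–B5, B3–B6
Each bag holds 2 vertices, so the decomposition has width 1, which upper-bounds the treewidth. G has an edge, so its treewidth is at least 1. Combining the bounds, tw(G) = 1.

1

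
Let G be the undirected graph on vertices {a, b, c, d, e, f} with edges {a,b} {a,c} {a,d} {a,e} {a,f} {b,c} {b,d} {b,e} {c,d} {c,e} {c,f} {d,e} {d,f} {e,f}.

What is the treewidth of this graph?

A width-4 tree decomposition is:
Bags: B1 = {a, c, d, e, f}  B2 = {a, b, c, d, e}
Tree: B1–B2
Every bag has size at most 5, so the width is 5 − 1 = 4 and tw(G) ≤ 4. On the other hand G contains the 5-clique {a, c, d, e, f}. A clique must lie in a single bag of any decomposition, so no decomposition can have width below 4. The upper and lower bounds meet at 4, so that is the treewidth.

4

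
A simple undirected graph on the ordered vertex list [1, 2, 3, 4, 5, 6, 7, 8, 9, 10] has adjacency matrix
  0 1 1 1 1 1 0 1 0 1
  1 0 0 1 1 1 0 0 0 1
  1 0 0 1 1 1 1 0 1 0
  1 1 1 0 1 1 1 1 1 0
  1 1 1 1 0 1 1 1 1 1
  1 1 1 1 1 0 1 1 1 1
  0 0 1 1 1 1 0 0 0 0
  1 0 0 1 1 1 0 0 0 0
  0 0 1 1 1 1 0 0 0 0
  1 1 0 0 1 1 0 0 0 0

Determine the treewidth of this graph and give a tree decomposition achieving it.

Treewidth 4.
Bags: B1 = {3, 4, 5, 6, 9}  B2 = {3, 4, 5, 6, 7}  B3 = {1, 3, 4, 5, 6}  B4 = {1, 2, 4, 5, 6}  B5 = {1, 4, 5, 6, 8}  B6 = {1, 2, 5, 6, 10}
Tree: B1–B2, B1–B3, B3–B4, B4–B5, B4–B6

Every bag has size at most 5, so the width is 5 − 1 = 4 and tw(G) ≤ 4. On the other hand G contains the 5-clique {1, 2, 5, 6, 10}. A clique must lie in a single bag of any decomposition, so no decomposition can have width below 4. Combining the bounds, tw(G) = 4.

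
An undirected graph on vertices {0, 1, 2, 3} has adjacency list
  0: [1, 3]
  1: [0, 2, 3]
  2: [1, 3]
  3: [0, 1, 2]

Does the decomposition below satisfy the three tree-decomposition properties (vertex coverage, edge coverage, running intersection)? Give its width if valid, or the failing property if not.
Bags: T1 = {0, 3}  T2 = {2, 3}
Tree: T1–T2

A tree decomposition must satisfy three properties: every vertex lies in some bag; for every edge, both endpoints lie together in some bag; and for every vertex, the bags containing it form a connected subtree. Here vertex 1 appears in no bag, so the decomposition is invalid.

No — vertex 1 appears in no bag.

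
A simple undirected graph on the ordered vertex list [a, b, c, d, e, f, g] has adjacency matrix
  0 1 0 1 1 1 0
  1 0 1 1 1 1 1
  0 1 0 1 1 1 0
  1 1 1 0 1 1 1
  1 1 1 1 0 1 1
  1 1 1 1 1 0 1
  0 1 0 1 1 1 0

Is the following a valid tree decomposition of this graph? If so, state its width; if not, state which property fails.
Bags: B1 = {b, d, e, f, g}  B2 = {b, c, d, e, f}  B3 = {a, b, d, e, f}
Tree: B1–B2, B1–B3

Yes; width 4.

Every vertex of G appears in some bag (union = {a, b, c, d, e, f, g}); every edge is covered by a bag; and for each vertex v the set of bags containing v is connected in the bag tree. The decomposition is therefore valid. The largest bag has 5 vertices, so the width is 4.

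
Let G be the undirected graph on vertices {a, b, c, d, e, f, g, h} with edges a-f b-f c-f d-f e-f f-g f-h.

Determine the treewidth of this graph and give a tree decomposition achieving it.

Treewidth 1.
One optimal decomposition is:
Bags: B1 = {f, h}  B2 = {f, g}  B3 = {b, f}  B4 = {a, f}  B5 = {d, f}  B6 = {e, f}  B7 = {c, f}
Tree: B1–B2, B1–B3, B1–B4, B3–B5, B1–B6, B6–B7

The largest bag has 2 vertices, giving width 1; this decomposition certifies tw(G) ≤ 1. Any graph with an edge has treewidth ≥ 1, and G has the edge h–f. The upper and lower bounds meet at 1, so that is the treewidth.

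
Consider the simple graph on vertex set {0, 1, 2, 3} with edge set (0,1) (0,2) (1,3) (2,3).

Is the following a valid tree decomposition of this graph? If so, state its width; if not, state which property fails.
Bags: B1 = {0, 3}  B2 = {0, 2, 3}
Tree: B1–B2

No — vertex 1 appears in no bag.

A tree decomposition must satisfy three properties: every vertex lies in some bag; for every edge, both endpoints lie together in some bag; and for every vertex, the bags containing it form a connected subtree. Here vertex 1 appears in no bag, so the decomposition is invalid.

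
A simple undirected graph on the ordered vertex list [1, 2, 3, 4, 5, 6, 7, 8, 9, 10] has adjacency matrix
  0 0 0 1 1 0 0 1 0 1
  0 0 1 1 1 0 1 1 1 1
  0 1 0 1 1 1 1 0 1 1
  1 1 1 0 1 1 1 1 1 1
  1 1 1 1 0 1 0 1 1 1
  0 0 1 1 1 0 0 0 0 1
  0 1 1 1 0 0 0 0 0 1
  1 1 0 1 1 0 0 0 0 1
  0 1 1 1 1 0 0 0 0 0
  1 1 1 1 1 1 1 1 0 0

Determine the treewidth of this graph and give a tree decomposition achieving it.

Every bag has size at most 5, so the width is 5 − 1 = 4 and tw(G) ≤ 4. Conversely, {2, 3, 4, 5, 9} is a clique of size 5, and the vertices of any clique must share a bag in every tree decomposition; so some bag has ≥ 5 vertices and tw(G) ≥ 4. Combining the bounds, tw(G) = 4.

Treewidth 4.
One such decomposition:
Bags: B1 = {2, 3, 4, 7, 10}  B2 = {2, 3, 4, 5, 10}  B3 = {2, 3, 4, 5, 9}  B4 = {2, 4, 5, 8, 10}  B5 = {1, 4, 5, 8, 10}  B6 = {3, 4, 5, 6, 10}
Tree: B1–B2, B2–B3, B2–B4, B4–B5, B2–B6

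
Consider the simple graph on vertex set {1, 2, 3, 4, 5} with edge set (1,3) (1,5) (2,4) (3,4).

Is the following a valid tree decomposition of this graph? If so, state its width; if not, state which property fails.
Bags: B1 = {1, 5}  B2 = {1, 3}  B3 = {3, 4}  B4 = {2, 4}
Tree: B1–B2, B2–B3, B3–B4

Yes; width 1.

Vertex coverage: the bags together contain {1, 2, 3, 4, 5}, the full vertex set. Edge coverage: each edge of G has both endpoints in at least one bag. Running intersection: for every vertex, the bags containing it form a connected subtree. All three properties hold, so this is a valid tree decomposition of width max|bag| − 1 = 1, and hence tw(G) ≤ 1.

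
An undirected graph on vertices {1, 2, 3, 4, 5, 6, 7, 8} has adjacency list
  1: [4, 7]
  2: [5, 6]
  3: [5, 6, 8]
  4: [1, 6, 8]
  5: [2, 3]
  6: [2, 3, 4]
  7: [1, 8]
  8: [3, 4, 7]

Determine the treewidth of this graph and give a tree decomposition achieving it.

The largest bag has 3 vertices, giving width 2; this decomposition certifies tw(G) ≤ 2. For the lower bound, G contains the cycle 1–7–8–4–1, so G is not a forest; only forests have treewidth ≤ 1, hence tw(G) ≥ 2. The upper and lower bounds meet at 2, so that is the treewidth.

Treewidth 2.
One such decomposition:
Bags: B1 = {1, 4, 7}  B2 = {4, 7, 8}  B3 = {4, 6, 8}  B4 = {3, 6, 8}  B5 = {2, 3, 6}  B6 = {2, 3, 5}
Tree: B1–B2, B2–B3, B3–B4, B4–B5, B5–B6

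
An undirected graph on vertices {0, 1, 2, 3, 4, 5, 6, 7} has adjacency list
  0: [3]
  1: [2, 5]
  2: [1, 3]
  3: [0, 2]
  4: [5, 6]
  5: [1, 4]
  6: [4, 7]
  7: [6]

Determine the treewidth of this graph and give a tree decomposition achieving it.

Treewidth 1.
One optimal decomposition is:
Bags: B1 = {0, 3}  B2 = {2, 3}  B3 = {1, 2}  B4 = {1, 5}  B5 = {4, 5}  B6 = {4, 6}  B7 = {6, 7}
Tree: B1–B2, B2–B3, B3–B4, B4–B5, B5–B6, B6–B7

Each bag holds 2 vertices, so the decomposition has width 1, which upper-bounds the treewidth. G has an edge, so its treewidth is at least 1. Therefore the treewidth is 1.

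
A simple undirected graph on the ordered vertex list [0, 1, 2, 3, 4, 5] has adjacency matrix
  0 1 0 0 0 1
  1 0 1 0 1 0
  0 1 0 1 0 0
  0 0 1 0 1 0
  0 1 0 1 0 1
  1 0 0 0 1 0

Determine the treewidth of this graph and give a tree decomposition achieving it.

Treewidth 2.
Bags: B1 = {0, 1, 5}  B2 = {1, 4, 5}  B3 = {1, 2, 4}  B4 = {2, 3, 4}
Tree: B1–B2, B2–B3, B3–B4

The largest bag has 3 vertices, giving width 2; this decomposition certifies tw(G) ≤ 2. Since 0–5–4–1–0 is a cycle in G, G is not acyclic. Forests are exactly the graphs of treewidth ≤ 1, so tw(G) ≥ 2. Therefore the treewidth is 2.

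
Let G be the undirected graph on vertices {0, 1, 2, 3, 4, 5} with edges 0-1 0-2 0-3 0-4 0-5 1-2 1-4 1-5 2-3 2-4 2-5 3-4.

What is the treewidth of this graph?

3

A width-3 tree decomposition is:
Bags: B1 = {0, 1, 2, 4}  B2 = {0, 1, 2, 5}  B3 = {0, 2, 3, 4}
Tree: B1–B2, B1–B3
Each bag holds 4 vertices, so the decomposition has width 3, which upper-bounds the treewidth. For the lower bound, the 4 vertices {0, 1, 2, 4} are pairwise adjacent, and any tree decomposition puts a clique entirely inside one bag — forcing width ≥ 3. The upper and lower bounds meet at 3, so that is the treewidth.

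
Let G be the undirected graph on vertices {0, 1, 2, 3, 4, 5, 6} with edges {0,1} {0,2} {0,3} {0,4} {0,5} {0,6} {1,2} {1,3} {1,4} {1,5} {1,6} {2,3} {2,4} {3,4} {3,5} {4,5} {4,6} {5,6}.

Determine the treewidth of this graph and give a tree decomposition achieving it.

Treewidth 4.
Bags: B1 = {0, 1, 4, 5, 6}  B2 = {0, 1, 3, 4, 5}  B3 = {0, 1, 2, 3, 4}
Tree: B1–B2, B2–B3

Each bag holds 5 vertices, so the decomposition has width 4, which upper-bounds the treewidth. On the other hand G contains the 5-clique {0, 1, 2, 3, 4}. A clique must lie in a single bag of any decomposition, so no decomposition can have width below 4. Combining the bounds, tw(G) = 4.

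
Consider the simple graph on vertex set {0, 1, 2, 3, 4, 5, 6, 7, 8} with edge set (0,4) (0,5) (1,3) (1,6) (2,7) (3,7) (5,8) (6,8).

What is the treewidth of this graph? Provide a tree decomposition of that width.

Treewidth 1.
One such decomposition:
Bags: B1 = {2, 7}  B2 = {3, 7}  B3 = {1, 3}  B4 = {1, 6}  B5 = {6, 8}  B6 = {5, 8}  B7 = {0, 5}  B8 = {0, 4}
Tree: B1–B2, B2–B3, B3–B4, B4–B5, B5–B6, B6–B7, B7–B8

Each bag holds 2 vertices, so the decomposition has width 1, which upper-bounds the treewidth. G has an edge, so its treewidth is at least 1. The upper and lower bounds meet at 1, so that is the treewidth.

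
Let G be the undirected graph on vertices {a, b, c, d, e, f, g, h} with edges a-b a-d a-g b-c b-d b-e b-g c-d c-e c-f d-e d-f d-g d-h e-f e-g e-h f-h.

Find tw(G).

A width-3 tree decomposition is:
Bags: B1 = {d, e, f, h}  B2 = {c, d, e, f}  B3 = {b, c, d, e}  B4 = {b, d, e, g}  B5 = {a, b, d, g}
Tree: B1–B2, B2–B3, B3–B4, B4–B5
Each bag holds 4 vertices, so the decomposition has width 3, which upper-bounds the treewidth. For the lower bound, the 4 vertices {b, d, e, g} are pairwise adjacent, and any tree decomposition puts a clique entirely inside one bag — forcing width ≥ 3. Combining the bounds, tw(G) = 3.

3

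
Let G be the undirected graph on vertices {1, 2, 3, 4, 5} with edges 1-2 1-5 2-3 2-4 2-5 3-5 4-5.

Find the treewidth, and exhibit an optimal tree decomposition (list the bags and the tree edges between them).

Each bag holds 3 vertices, so the decomposition has width 2, which upper-bounds the treewidth. For the lower bound, the 3 vertices {1, 2, 5} are pairwise adjacent, and any tree decomposition puts a clique entirely inside one bag — forcing width ≥ 2. Hence tw(G) = 2 exactly.

Treewidth 2.
Bags: B1 = {2, 4, 5}  B2 = {1, 2, 5}  B3 = {2, 3, 5}
Tree: B1–B2, B2–B3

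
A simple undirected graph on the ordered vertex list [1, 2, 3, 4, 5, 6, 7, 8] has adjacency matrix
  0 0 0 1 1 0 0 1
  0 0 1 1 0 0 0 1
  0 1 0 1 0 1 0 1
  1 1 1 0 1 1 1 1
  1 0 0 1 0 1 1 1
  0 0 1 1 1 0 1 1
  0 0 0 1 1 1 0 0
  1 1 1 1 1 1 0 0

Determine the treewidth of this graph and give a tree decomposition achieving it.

Each bag holds 4 vertices, so the decomposition has width 3, which upper-bounds the treewidth. On the other hand G contains the 4-clique {1, 4, 5, 8}. A clique must lie in a single bag of any decomposition, so no decomposition can have width below 3. Hence tw(G) = 3 exactly.

Treewidth 3.
Bags: B1 = {4, 5, 6, 8}  B2 = {1, 4, 5, 8}  B3 = {3, 4, 6, 8}  B4 = {2, 3, 4, 8}  B5 = {4, 5, 6, 7}
Tree: B1–B2, B1–B3, B3–B4, B1–B5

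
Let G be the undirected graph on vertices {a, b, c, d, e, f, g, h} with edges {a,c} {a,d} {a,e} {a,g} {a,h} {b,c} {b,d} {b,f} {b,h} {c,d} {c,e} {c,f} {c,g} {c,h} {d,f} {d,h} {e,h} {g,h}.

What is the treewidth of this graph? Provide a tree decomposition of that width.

Every bag has size at most 4, so the width is 4 − 1 = 3 and tw(G) ≤ 3. Conversely, {a, c, d, h} is a clique of size 4, and the vertices of any clique must share a bag in every tree decomposition; so some bag has ≥ 4 vertices and tw(G) ≥ 3. Hence tw(G) = 3 exactly.

Treewidth 3.
Bags: B1 = {a, c, d, h}  B2 = {a, c, e, h}  B3 = {a, c, g, h}  B4 = {b, c, d, h}  B5 = {b, c, d, f}
Tree: B1–B2, B1–B3, B1–B4, B4–B5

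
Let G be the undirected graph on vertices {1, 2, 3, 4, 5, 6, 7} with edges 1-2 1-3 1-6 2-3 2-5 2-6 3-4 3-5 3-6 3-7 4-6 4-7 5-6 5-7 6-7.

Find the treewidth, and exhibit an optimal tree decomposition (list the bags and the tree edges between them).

Every bag has size at most 4, so the width is 4 − 1 = 3 and tw(G) ≤ 3. For the lower bound, the 4 vertices {1, 2, 3, 6} are pairwise adjacent, and any tree decomposition puts a clique entirely inside one bag — forcing width ≥ 3. Therefore the treewidth is 3.

Treewidth 3.
Bags: B1 = {3, 5, 6, 7}  B2 = {2, 3, 5, 6}  B3 = {3, 4, 6, 7}  B4 = {1, 2, 3, 6}
Tree: B1–B2, B1–B3, B2–B4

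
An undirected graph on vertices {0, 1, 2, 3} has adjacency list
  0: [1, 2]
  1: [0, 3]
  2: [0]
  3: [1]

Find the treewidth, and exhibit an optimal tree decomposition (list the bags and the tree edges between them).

Each bag holds 2 vertices, so the decomposition has width 1, which upper-bounds the treewidth. G has an edge, so its treewidth is at least 1. The upper and lower bounds meet at 1, so that is the treewidth.

Treewidth 1.
One such decomposition:
Bags: B1 = {0, 1}  B2 = {0, 2}  B3 = {1, 3}
Tree: B1–B2, B1–B3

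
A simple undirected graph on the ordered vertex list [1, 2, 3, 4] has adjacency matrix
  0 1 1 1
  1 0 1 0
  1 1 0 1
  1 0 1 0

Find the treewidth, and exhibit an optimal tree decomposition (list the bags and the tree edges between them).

Treewidth 2.
Bags: B1 = {1, 3, 4}  B2 = {1, 2, 3}
Tree: B1–B2

The largest bag has 3 vertices, giving width 2; this decomposition certifies tw(G) ≤ 2. For the lower bound, the 3 vertices {1, 2, 3} are pairwise adjacent, and any tree decomposition puts a clique entirely inside one bag — forcing width ≥ 2. The upper and lower bounds meet at 2, so that is the treewidth.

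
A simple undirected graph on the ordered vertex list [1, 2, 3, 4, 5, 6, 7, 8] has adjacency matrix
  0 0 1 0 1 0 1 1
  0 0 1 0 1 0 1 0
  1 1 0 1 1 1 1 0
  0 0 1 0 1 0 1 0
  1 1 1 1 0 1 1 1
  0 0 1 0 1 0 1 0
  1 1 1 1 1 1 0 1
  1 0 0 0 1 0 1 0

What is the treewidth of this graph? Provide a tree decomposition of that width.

The largest bag has 4 vertices, giving width 3; this decomposition certifies tw(G) ≤ 3. For the lower bound, the 4 vertices {1, 5, 7, 8} are pairwise adjacent, and any tree decomposition puts a clique entirely inside one bag — forcing width ≥ 3. The upper and lower bounds meet at 3, so that is the treewidth.

Treewidth 3.
One such decomposition:
Bags: B1 = {3, 4, 5, 7}  B2 = {1, 3, 5, 7}  B3 = {2, 3, 5, 7}  B4 = {3, 5, 6, 7}  B5 = {1, 5, 7, 8}
Tree: B1–B2, B1–B3, B2–B4, B2–B5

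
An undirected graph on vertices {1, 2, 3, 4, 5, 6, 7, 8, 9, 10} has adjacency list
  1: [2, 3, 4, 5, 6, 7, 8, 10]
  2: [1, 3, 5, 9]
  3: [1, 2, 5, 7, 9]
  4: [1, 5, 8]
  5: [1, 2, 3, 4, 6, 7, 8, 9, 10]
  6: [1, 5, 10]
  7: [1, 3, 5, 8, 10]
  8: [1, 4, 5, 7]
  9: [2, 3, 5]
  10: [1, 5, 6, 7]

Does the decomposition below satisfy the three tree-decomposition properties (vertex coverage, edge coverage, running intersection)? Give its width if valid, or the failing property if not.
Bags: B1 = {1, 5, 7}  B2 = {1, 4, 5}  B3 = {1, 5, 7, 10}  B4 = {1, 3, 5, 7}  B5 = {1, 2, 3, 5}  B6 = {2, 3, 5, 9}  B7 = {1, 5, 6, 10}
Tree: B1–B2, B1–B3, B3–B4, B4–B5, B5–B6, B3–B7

No — vertex 8 appears in no bag.

A tree decomposition must satisfy three properties: every vertex lies in some bag; for every edge, both endpoints lie together in some bag; and for every vertex, the bags containing it form a connected subtree. Here vertex 8 appears in no bag, so the decomposition is invalid.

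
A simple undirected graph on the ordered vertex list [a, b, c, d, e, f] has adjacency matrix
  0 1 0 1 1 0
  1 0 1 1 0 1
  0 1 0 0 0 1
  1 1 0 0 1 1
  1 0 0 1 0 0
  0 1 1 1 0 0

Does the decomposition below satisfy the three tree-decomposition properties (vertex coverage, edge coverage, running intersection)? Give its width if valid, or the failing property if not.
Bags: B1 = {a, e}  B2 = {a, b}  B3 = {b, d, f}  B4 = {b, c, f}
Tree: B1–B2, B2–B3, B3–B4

No — edge (d,e) lies in no bag.

A tree decomposition must satisfy three properties: every vertex lies in some bag; for every edge, both endpoints lie together in some bag; and for every vertex, the bags containing it form a connected subtree. Here edge (d,e) lies in no bag, so the decomposition is invalid.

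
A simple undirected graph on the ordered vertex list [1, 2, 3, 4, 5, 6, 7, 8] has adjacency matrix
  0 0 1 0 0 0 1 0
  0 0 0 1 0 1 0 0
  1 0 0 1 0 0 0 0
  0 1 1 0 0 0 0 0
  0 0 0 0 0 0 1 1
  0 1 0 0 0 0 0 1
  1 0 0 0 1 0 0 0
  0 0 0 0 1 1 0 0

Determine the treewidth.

A width-2 tree decomposition is:
Bags: B1 = {1, 3, 4}  B2 = {1, 2, 4}  B3 = {1, 2, 6}  B4 = {1, 6, 8}  B5 = {1, 5, 8}  B6 = {1, 5, 7}
Tree: B1–B2, B2–B3, B3–B4, B4–B5, B5–B6
Every bag has size at most 3, so the width is 3 − 1 = 2 and tw(G) ≤ 2. For the lower bound, G contains the cycle 1–3–4–2–6–8–5–7–1, so G is not a forest; only forests have treewidth ≤ 1, hence tw(G) ≥ 2. The upper and lower bounds meet at 2, so that is the treewidth.

2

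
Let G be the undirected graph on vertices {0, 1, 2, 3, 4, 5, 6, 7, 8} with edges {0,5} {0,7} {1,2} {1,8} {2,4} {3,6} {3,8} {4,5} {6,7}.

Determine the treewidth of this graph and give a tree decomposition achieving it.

Treewidth 2.
One such decomposition:
Bags: B1 = {0, 6, 7}  B2 = {0, 5, 6}  B3 = {4, 5, 6}  B4 = {2, 4, 6}  B5 = {1, 2, 6}  B6 = {1, 6, 8}  B7 = {3, 6, 8}
Tree: B1–B2, B2–B3, B3–B4, B4–B5, B5–B6, B6–B7

Every bag has size at most 3, so the width is 3 − 1 = 2 and tw(G) ≤ 2. Since 6–7–0–5–4–2–1–8–3–6 is a cycle in G, G is not acyclic. Forests are exactly the graphs of treewidth ≤ 1, so tw(G) ≥ 2. Combining the bounds, tw(G) = 2.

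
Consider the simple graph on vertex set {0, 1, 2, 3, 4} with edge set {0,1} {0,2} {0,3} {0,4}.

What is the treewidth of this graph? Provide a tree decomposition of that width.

The largest bag has 2 vertices, giving width 1; this decomposition certifies tw(G) ≤ 1. G has an edge, so its treewidth is at least 1. Combining the bounds, tw(G) = 1.

Treewidth 1.
One optimal decomposition is:
Bags: B1 = {0, 4}  B2 = {0, 1}  B3 = {0, 2}  B4 = {0, 3}
Tree: B1–B2, B2–B3, B1–B4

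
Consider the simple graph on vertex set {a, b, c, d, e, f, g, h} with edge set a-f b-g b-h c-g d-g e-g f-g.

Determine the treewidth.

1

A width-1 tree decomposition is:
Bags: B1 = {f, g}  B2 = {c, g}  B3 = {b, g}  B4 = {d, g}  B5 = {a, f}  B6 = {b, h}  B7 = {e, g}
Tree: B1–B2, B2–B3, B1–B4, B1–B5, B3–B6, B3–B7
Every bag has size at most 2, so the width is 2 − 1 = 1 and tw(G) ≤ 1. Since G has at least one edge (e.g. g–f), it is not an edgeless graph, so tw(G) ≥ 1. Combining the bounds, tw(G) = 1.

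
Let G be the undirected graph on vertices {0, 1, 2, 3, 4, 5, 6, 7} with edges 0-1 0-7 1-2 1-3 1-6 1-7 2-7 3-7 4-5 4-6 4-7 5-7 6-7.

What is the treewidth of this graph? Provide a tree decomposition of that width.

The largest bag has 3 vertices, giving width 2; this decomposition certifies tw(G) ≤ 2. For the lower bound, the 3 vertices {0, 1, 7} are pairwise adjacent, and any tree decomposition puts a clique entirely inside one bag — forcing width ≥ 2. Hence tw(G) = 2 exactly.

Treewidth 2.
One optimal decomposition is:
Bags: B1 = {4, 6, 7}  B2 = {1, 6, 7}  B3 = {1, 3, 7}  B4 = {4, 5, 7}  B5 = {1, 2, 7}  B6 = {0, 1, 7}
Tree: B1–B2, B2–B3, B1–B4, B2–B5, B2–B6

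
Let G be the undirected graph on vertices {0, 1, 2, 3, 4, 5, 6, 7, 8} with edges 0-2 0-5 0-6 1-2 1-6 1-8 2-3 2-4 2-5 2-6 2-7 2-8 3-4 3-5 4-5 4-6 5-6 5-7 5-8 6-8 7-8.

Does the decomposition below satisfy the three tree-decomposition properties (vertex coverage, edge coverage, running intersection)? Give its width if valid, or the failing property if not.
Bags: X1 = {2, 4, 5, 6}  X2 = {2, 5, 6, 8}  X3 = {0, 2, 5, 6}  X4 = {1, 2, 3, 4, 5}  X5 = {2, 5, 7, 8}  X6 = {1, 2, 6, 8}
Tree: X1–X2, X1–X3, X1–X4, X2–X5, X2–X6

No — bags containing vertex 1 are not connected in the tree.

A tree decomposition must satisfy three properties: every vertex lies in some bag; for every edge, both endpoints lie together in some bag; and for every vertex, the bags containing it form a connected subtree. Here bags containing vertex 1 are not connected in the tree, so the decomposition is invalid.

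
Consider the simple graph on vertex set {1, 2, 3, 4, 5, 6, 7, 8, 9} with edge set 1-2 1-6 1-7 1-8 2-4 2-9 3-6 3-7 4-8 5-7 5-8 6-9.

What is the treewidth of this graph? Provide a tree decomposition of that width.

The largest bag has 4 vertices, giving width 3; this decomposition certifies tw(G) ≤ 3. For the lower bound: the 4 vertex sets {3,5,7}, {8}, {1}, {2,4,6,9} are disjoint, each induces a connected subgraph, and every pair is joined by at least one edge of G. Contracting each set to a single vertex therefore yields K_{4} as a minor, and since treewidth is minor-monotone, tw(G) ≥ tw(K_{4}) = 3. Hence tw(G) = 3 exactly.

Treewidth 3.
Bags: B1 = {3, 5, 7, 8}  B2 = {1, 3, 7, 8}  B3 = {1, 3, 6, 8}  B4 = {1, 4, 6, 8}  B5 = {1, 2, 4, 6}  B6 = {2, 4, 6, 9}
Tree: B1–B2, B2–B3, B3–B4, B4–B5, B5–B6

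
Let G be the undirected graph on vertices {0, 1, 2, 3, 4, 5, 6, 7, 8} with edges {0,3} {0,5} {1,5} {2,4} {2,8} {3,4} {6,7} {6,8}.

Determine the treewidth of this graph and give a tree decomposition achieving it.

The largest bag has 2 vertices, giving width 1; this decomposition certifies tw(G) ≤ 1. Any graph with an edge has treewidth ≥ 1, and G has the edge 1–5. The upper and lower bounds meet at 1, so that is the treewidth.

Treewidth 1.
One optimal decomposition is:
Bags: B1 = {1, 5}  B2 = {0, 5}  B3 = {0, 3}  B4 = {3, 4}  B5 = {2, 4}  B6 = {2, 8}  B7 = {6, 8}  B8 = {6, 7}
Tree: B1–B2, B2–B3, B3–B4, B4–B5, B5–B6, B6–B7, B7–B8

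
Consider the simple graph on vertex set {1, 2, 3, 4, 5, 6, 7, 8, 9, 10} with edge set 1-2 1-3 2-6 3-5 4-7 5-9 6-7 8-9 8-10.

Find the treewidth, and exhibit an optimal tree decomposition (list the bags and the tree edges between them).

The largest bag has 2 vertices, giving width 1; this decomposition certifies tw(G) ≤ 1. G has an edge, so its treewidth is at least 1. Hence tw(G) = 1 exactly.

Treewidth 1.
One such decomposition:
Bags: B1 = {8, 10}  B2 = {8, 9}  B3 = {5, 9}  B4 = {3, 5}  B5 = {1, 3}  B6 = {1, 2}  B7 = {2, 6}  B8 = {6, 7}  B9 = {4, 7}
Tree: B1–B2, B2–B3, B3–B4, B4–B5, B5–B6, B6–B7, B7–B8, B8–B9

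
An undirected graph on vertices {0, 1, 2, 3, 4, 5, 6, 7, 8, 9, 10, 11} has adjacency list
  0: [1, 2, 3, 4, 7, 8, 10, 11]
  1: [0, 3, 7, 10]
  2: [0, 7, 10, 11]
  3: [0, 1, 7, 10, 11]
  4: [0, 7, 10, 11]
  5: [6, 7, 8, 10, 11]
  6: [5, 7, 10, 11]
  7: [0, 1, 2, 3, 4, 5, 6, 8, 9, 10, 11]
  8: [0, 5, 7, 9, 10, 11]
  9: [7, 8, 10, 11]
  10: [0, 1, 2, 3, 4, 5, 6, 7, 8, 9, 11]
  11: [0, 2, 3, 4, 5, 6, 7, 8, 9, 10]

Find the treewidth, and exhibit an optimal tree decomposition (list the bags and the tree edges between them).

The largest bag has 5 vertices, giving width 4; this decomposition certifies tw(G) ≤ 4. On the other hand G contains the 5-clique {0, 1, 3, 7, 10}. A clique must lie in a single bag of any decomposition, so no decomposition can have width below 4. The upper and lower bounds meet at 4, so that is the treewidth.

Treewidth 4.
One such decomposition:
Bags: B1 = {0, 7, 8, 10, 11}  B2 = {0, 3, 7, 10, 11}  B3 = {7, 8, 9, 10, 11}  B4 = {5, 7, 8, 10, 11}  B5 = {5, 6, 7, 10, 11}  B6 = {0, 2, 7, 10, 11}  B7 = {0, 1, 3, 7, 10}  B8 = {0, 4, 7, 10, 11}
Tree: B1–B2, B1–B3, B1–B4, B4–B5, B1–B6, B2–B7, B1–B8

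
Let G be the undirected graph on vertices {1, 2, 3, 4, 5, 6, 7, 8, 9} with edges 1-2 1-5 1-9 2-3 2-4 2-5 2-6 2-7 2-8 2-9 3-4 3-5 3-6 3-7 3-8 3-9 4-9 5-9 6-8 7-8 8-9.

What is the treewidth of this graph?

3

A width-3 tree decomposition is:
Bags: B1 = {2, 3, 4, 9}  B2 = {2, 3, 8, 9}  B3 = {2, 3, 6, 8}  B4 = {2, 3, 5, 9}  B5 = {2, 3, 7, 8}  B6 = {1, 2, 5, 9}
Tree: B1–B2, B2–B3, B1–B4, B2–B5, B4–B6
Each bag holds 4 vertices, so the decomposition has width 3, which upper-bounds the treewidth. Conversely, {1, 2, 5, 9} is a clique of size 4, and the vertices of any clique must share a bag in every tree decomposition; so some bag has ≥ 4 vertices and tw(G) ≥ 3. The upper and lower bounds meet at 3, so that is the treewidth.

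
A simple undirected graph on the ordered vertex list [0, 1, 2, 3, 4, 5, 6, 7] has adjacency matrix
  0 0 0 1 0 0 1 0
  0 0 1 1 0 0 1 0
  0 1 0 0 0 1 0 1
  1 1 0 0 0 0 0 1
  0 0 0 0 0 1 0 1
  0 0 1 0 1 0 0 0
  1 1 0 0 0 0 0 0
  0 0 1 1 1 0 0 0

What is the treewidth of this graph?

2

A width-2 tree decomposition is:
Bags: B1 = {4, 5, 7}  B2 = {2, 5, 7}  B3 = {2, 3, 7}  B4 = {1, 2, 3}  B5 = {0, 1, 3}  B6 = {0, 1, 6}
Tree: B1–B2, B2–B3, B3–B4, B4–B5, B5–B6
Every bag has size at most 3, so the width is 3 − 1 = 2 and tw(G) ≤ 2. The edges 4–5–2–7–4 form a cycle, so G is not a tree and its treewidth is at least 2. Therefore the treewidth is 2.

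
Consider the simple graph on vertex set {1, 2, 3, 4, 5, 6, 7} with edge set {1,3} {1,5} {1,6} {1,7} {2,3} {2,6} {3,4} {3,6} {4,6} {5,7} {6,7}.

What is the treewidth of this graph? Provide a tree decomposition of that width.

The largest bag has 3 vertices, giving width 2; this decomposition certifies tw(G) ≤ 2. On the other hand G contains the 3-clique {1, 5, 7}. A clique must lie in a single bag of any decomposition, so no decomposition can have width below 2. Combining the bounds, tw(G) = 2.

Treewidth 2.
One such decomposition:
Bags: B1 = {1, 3, 6}  B2 = {3, 4, 6}  B3 = {1, 6, 7}  B4 = {2, 3, 6}  B5 = {1, 5, 7}
Tree: B1–B2, B1–B3, B2–B4, B3–B5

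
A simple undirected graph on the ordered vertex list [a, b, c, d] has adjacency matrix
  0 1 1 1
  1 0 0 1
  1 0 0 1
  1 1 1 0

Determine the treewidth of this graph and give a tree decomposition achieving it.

Treewidth 2.
Bags: B1 = {a, b, d}  B2 = {a, c, d}
Tree: B1–B2

Every bag has size at most 3, so the width is 3 − 1 = 2 and tw(G) ≤ 2. Conversely, {a, c, d} is a clique of size 3, and the vertices of any clique must share a bag in every tree decomposition; so some bag has ≥ 3 vertices and tw(G) ≥ 2. Hence tw(G) = 2 exactly.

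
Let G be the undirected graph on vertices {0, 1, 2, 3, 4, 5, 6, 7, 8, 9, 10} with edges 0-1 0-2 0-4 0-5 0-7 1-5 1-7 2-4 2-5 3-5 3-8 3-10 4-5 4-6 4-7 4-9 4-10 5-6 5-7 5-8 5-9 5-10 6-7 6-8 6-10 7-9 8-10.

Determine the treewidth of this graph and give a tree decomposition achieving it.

Treewidth 3.
Bags: B1 = {4, 5, 6, 7}  B2 = {4, 5, 6, 10}  B3 = {0, 4, 5, 7}  B4 = {5, 6, 8, 10}  B5 = {3, 5, 8, 10}  B6 = {0, 1, 5, 7}  B7 = {4, 5, 7, 9}  B8 = {0, 2, 4, 5}
Tree: B1–B2, B1–B3, B2–B4, B4–B5, B3–B6, B1–B7, B3–B8

Every bag has size at most 4, so the width is 4 − 1 = 3 and tw(G) ≤ 3. For the lower bound, the 4 vertices {3, 5, 8, 10} are pairwise adjacent, and any tree decomposition puts a clique entirely inside one bag — forcing width ≥ 3. The upper and lower bounds meet at 3, so that is the treewidth.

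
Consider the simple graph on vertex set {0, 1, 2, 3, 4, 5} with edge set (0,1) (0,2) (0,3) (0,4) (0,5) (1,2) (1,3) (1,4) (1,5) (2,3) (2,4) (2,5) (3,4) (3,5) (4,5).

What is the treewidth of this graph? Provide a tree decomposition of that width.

Treewidth 5.
Bags: B1 = {0, 1, 2, 3, 4, 5}
Tree: (single bag)

With just one bag of size 6, the width is 6 − 1 = 5, so tw(G) ≤ 5. For the lower bound, the 6 vertices {0, 1, 2, 3, 4, 5} are pairwise adjacent, and any tree decomposition puts a clique entirely inside one bag — forcing width ≥ 5. Hence tw(G) = 5 exactly.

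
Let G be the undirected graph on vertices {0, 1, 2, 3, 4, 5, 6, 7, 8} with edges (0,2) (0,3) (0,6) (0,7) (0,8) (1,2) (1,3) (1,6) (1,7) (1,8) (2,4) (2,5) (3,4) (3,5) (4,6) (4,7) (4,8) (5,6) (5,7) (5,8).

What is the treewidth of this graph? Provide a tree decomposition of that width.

Treewidth 4.
One such decomposition:
Bags: B1 = {0, 1, 4, 5, 6}  B2 = {0, 1, 3, 4, 5}  B3 = {0, 1, 2, 4, 5}  B4 = {0, 1, 4, 5, 7}  B5 = {0, 1, 4, 5, 8}
Tree: B1–B2, B2–B3, B3–B4, B4–B5

Every bag has size at most 5, so the width is 5 − 1 = 4 and tw(G) ≤ 4. For the lower bound: the 5 vertex sets {1,6}, {3,5}, {0,2}, {4}, {7} are disjoint, each induces a connected subgraph, and every pair is joined by at least one edge of G. Contracting each set to a single vertex therefore yields K_{5} as a minor, and since treewidth is minor-monotone, tw(G) ≥ tw(K_{5}) = 4. The upper and lower bounds meet at 4, so that is the treewidth.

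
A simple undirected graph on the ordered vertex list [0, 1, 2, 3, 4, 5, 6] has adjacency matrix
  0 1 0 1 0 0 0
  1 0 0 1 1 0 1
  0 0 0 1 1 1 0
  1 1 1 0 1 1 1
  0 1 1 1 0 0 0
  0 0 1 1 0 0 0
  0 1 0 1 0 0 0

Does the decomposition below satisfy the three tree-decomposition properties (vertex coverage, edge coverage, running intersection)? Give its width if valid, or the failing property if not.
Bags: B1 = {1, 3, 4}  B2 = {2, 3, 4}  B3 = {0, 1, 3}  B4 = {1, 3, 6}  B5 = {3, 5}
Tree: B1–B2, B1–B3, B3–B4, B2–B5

A tree decomposition must satisfy three properties: every vertex lies in some bag; for every edge, both endpoints lie together in some bag; and for every vertex, the bags containing it form a connected subtree. Here edge (2,5) lies in no bag, so the decomposition is invalid.

No — edge (2,5) lies in no bag.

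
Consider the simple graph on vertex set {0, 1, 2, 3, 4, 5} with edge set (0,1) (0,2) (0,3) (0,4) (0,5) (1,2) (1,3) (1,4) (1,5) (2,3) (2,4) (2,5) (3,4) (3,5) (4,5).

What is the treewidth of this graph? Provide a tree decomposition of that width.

A single bag containing all 6 vertices is trivially a valid decomposition of width 5. Conversely, {0, 1, 2, 3, 4, 5} is a clique of size 6, and the vertices of any clique must share a bag in every tree decomposition; so some bag has ≥ 6 vertices and tw(G) ≥ 5. Therefore the treewidth is 5.

Treewidth 5.
Bags: B1 = {0, 1, 2, 3, 4, 5}
Tree: (single bag)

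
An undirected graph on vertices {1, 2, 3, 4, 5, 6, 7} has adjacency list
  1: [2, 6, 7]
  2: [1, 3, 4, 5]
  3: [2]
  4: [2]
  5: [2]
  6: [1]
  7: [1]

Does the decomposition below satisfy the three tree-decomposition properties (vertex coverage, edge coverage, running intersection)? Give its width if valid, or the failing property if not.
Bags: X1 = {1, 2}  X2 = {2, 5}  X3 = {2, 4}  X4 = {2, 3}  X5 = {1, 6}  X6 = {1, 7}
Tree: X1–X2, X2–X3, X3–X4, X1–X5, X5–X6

Vertex coverage: the bags together contain {1, 2, 3, 4, 5, 6, 7}, the full vertex set. Edge coverage: each edge of G has both endpoints in at least one bag. Running intersection: for every vertex, the bags containing it form a connected subtree. All three properties hold, so this is a valid tree decomposition of width max|bag| − 1 = 1, and hence tw(G) ≤ 1.

Yes; width 1.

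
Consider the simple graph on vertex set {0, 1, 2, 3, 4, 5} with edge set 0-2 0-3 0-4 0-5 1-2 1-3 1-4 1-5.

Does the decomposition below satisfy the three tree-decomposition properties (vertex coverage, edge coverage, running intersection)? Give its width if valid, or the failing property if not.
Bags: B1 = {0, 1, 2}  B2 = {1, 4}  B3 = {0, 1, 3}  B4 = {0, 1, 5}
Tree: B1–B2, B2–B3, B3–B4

No — edge (0,4) lies in no bag.

A tree decomposition must satisfy three properties: every vertex lies in some bag; for every edge, both endpoints lie together in some bag; and for every vertex, the bags containing it form a connected subtree. Here edge (0,4) lies in no bag, so the decomposition is invalid.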